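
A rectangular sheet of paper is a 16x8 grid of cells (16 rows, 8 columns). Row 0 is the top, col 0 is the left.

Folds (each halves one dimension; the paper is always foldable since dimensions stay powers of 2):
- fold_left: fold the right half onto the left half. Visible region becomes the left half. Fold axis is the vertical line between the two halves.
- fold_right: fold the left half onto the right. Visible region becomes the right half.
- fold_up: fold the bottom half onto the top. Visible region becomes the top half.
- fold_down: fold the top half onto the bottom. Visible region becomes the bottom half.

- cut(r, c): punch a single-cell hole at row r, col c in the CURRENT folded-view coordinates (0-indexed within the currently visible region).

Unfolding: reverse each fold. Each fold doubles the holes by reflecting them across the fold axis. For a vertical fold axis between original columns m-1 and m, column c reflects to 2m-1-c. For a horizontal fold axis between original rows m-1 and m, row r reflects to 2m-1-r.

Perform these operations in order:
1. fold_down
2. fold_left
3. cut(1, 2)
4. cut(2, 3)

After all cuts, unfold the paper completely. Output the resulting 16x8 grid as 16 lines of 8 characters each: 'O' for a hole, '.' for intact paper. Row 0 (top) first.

Answer: ........
........
........
........
........
...OO...
..O..O..
........
........
..O..O..
...OO...
........
........
........
........
........

Derivation:
Op 1 fold_down: fold axis h@8; visible region now rows[8,16) x cols[0,8) = 8x8
Op 2 fold_left: fold axis v@4; visible region now rows[8,16) x cols[0,4) = 8x4
Op 3 cut(1, 2): punch at orig (9,2); cuts so far [(9, 2)]; region rows[8,16) x cols[0,4) = 8x4
Op 4 cut(2, 3): punch at orig (10,3); cuts so far [(9, 2), (10, 3)]; region rows[8,16) x cols[0,4) = 8x4
Unfold 1 (reflect across v@4): 4 holes -> [(9, 2), (9, 5), (10, 3), (10, 4)]
Unfold 2 (reflect across h@8): 8 holes -> [(5, 3), (5, 4), (6, 2), (6, 5), (9, 2), (9, 5), (10, 3), (10, 4)]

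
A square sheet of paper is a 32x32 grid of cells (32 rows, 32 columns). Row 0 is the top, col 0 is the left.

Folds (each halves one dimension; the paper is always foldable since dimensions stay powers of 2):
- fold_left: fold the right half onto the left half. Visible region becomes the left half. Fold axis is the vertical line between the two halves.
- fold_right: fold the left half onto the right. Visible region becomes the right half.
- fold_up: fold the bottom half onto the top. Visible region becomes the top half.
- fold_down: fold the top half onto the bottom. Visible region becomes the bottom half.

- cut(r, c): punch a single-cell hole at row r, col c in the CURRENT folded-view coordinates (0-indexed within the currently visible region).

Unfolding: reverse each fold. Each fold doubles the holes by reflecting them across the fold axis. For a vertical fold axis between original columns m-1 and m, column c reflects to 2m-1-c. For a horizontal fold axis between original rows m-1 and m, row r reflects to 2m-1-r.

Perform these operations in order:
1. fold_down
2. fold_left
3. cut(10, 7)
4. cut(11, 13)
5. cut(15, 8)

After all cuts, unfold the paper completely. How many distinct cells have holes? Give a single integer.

Answer: 12

Derivation:
Op 1 fold_down: fold axis h@16; visible region now rows[16,32) x cols[0,32) = 16x32
Op 2 fold_left: fold axis v@16; visible region now rows[16,32) x cols[0,16) = 16x16
Op 3 cut(10, 7): punch at orig (26,7); cuts so far [(26, 7)]; region rows[16,32) x cols[0,16) = 16x16
Op 4 cut(11, 13): punch at orig (27,13); cuts so far [(26, 7), (27, 13)]; region rows[16,32) x cols[0,16) = 16x16
Op 5 cut(15, 8): punch at orig (31,8); cuts so far [(26, 7), (27, 13), (31, 8)]; region rows[16,32) x cols[0,16) = 16x16
Unfold 1 (reflect across v@16): 6 holes -> [(26, 7), (26, 24), (27, 13), (27, 18), (31, 8), (31, 23)]
Unfold 2 (reflect across h@16): 12 holes -> [(0, 8), (0, 23), (4, 13), (4, 18), (5, 7), (5, 24), (26, 7), (26, 24), (27, 13), (27, 18), (31, 8), (31, 23)]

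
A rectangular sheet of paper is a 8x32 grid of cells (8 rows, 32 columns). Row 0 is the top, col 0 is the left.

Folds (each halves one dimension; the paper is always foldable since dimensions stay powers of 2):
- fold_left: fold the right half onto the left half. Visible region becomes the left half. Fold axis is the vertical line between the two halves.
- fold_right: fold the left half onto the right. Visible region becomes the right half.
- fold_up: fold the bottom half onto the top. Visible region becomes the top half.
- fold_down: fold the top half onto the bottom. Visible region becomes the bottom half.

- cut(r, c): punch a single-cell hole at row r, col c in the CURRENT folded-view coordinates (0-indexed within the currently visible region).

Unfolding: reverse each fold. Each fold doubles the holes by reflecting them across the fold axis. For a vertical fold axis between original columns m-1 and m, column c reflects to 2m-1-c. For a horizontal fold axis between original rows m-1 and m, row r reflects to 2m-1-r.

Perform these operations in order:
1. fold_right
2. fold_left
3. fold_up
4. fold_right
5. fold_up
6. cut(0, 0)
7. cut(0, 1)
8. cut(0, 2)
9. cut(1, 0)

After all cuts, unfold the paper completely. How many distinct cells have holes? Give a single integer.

Op 1 fold_right: fold axis v@16; visible region now rows[0,8) x cols[16,32) = 8x16
Op 2 fold_left: fold axis v@24; visible region now rows[0,8) x cols[16,24) = 8x8
Op 3 fold_up: fold axis h@4; visible region now rows[0,4) x cols[16,24) = 4x8
Op 4 fold_right: fold axis v@20; visible region now rows[0,4) x cols[20,24) = 4x4
Op 5 fold_up: fold axis h@2; visible region now rows[0,2) x cols[20,24) = 2x4
Op 6 cut(0, 0): punch at orig (0,20); cuts so far [(0, 20)]; region rows[0,2) x cols[20,24) = 2x4
Op 7 cut(0, 1): punch at orig (0,21); cuts so far [(0, 20), (0, 21)]; region rows[0,2) x cols[20,24) = 2x4
Op 8 cut(0, 2): punch at orig (0,22); cuts so far [(0, 20), (0, 21), (0, 22)]; region rows[0,2) x cols[20,24) = 2x4
Op 9 cut(1, 0): punch at orig (1,20); cuts so far [(0, 20), (0, 21), (0, 22), (1, 20)]; region rows[0,2) x cols[20,24) = 2x4
Unfold 1 (reflect across h@2): 8 holes -> [(0, 20), (0, 21), (0, 22), (1, 20), (2, 20), (3, 20), (3, 21), (3, 22)]
Unfold 2 (reflect across v@20): 16 holes -> [(0, 17), (0, 18), (0, 19), (0, 20), (0, 21), (0, 22), (1, 19), (1, 20), (2, 19), (2, 20), (3, 17), (3, 18), (3, 19), (3, 20), (3, 21), (3, 22)]
Unfold 3 (reflect across h@4): 32 holes -> [(0, 17), (0, 18), (0, 19), (0, 20), (0, 21), (0, 22), (1, 19), (1, 20), (2, 19), (2, 20), (3, 17), (3, 18), (3, 19), (3, 20), (3, 21), (3, 22), (4, 17), (4, 18), (4, 19), (4, 20), (4, 21), (4, 22), (5, 19), (5, 20), (6, 19), (6, 20), (7, 17), (7, 18), (7, 19), (7, 20), (7, 21), (7, 22)]
Unfold 4 (reflect across v@24): 64 holes -> [(0, 17), (0, 18), (0, 19), (0, 20), (0, 21), (0, 22), (0, 25), (0, 26), (0, 27), (0, 28), (0, 29), (0, 30), (1, 19), (1, 20), (1, 27), (1, 28), (2, 19), (2, 20), (2, 27), (2, 28), (3, 17), (3, 18), (3, 19), (3, 20), (3, 21), (3, 22), (3, 25), (3, 26), (3, 27), (3, 28), (3, 29), (3, 30), (4, 17), (4, 18), (4, 19), (4, 20), (4, 21), (4, 22), (4, 25), (4, 26), (4, 27), (4, 28), (4, 29), (4, 30), (5, 19), (5, 20), (5, 27), (5, 28), (6, 19), (6, 20), (6, 27), (6, 28), (7, 17), (7, 18), (7, 19), (7, 20), (7, 21), (7, 22), (7, 25), (7, 26), (7, 27), (7, 28), (7, 29), (7, 30)]
Unfold 5 (reflect across v@16): 128 holes -> [(0, 1), (0, 2), (0, 3), (0, 4), (0, 5), (0, 6), (0, 9), (0, 10), (0, 11), (0, 12), (0, 13), (0, 14), (0, 17), (0, 18), (0, 19), (0, 20), (0, 21), (0, 22), (0, 25), (0, 26), (0, 27), (0, 28), (0, 29), (0, 30), (1, 3), (1, 4), (1, 11), (1, 12), (1, 19), (1, 20), (1, 27), (1, 28), (2, 3), (2, 4), (2, 11), (2, 12), (2, 19), (2, 20), (2, 27), (2, 28), (3, 1), (3, 2), (3, 3), (3, 4), (3, 5), (3, 6), (3, 9), (3, 10), (3, 11), (3, 12), (3, 13), (3, 14), (3, 17), (3, 18), (3, 19), (3, 20), (3, 21), (3, 22), (3, 25), (3, 26), (3, 27), (3, 28), (3, 29), (3, 30), (4, 1), (4, 2), (4, 3), (4, 4), (4, 5), (4, 6), (4, 9), (4, 10), (4, 11), (4, 12), (4, 13), (4, 14), (4, 17), (4, 18), (4, 19), (4, 20), (4, 21), (4, 22), (4, 25), (4, 26), (4, 27), (4, 28), (4, 29), (4, 30), (5, 3), (5, 4), (5, 11), (5, 12), (5, 19), (5, 20), (5, 27), (5, 28), (6, 3), (6, 4), (6, 11), (6, 12), (6, 19), (6, 20), (6, 27), (6, 28), (7, 1), (7, 2), (7, 3), (7, 4), (7, 5), (7, 6), (7, 9), (7, 10), (7, 11), (7, 12), (7, 13), (7, 14), (7, 17), (7, 18), (7, 19), (7, 20), (7, 21), (7, 22), (7, 25), (7, 26), (7, 27), (7, 28), (7, 29), (7, 30)]

Answer: 128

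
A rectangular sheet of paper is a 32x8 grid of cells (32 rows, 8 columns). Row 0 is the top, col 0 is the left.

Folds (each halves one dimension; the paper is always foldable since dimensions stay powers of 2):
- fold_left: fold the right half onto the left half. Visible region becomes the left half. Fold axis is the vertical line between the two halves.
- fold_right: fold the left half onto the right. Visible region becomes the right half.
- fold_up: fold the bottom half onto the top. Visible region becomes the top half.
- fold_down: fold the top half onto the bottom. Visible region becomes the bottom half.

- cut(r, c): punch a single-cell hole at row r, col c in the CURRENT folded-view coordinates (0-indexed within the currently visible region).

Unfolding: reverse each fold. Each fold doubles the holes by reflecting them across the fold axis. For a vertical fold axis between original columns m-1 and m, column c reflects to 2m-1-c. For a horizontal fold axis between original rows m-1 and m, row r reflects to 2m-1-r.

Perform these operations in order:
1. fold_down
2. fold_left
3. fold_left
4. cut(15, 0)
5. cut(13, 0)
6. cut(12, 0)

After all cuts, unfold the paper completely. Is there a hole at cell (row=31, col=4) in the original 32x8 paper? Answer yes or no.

Answer: yes

Derivation:
Op 1 fold_down: fold axis h@16; visible region now rows[16,32) x cols[0,8) = 16x8
Op 2 fold_left: fold axis v@4; visible region now rows[16,32) x cols[0,4) = 16x4
Op 3 fold_left: fold axis v@2; visible region now rows[16,32) x cols[0,2) = 16x2
Op 4 cut(15, 0): punch at orig (31,0); cuts so far [(31, 0)]; region rows[16,32) x cols[0,2) = 16x2
Op 5 cut(13, 0): punch at orig (29,0); cuts so far [(29, 0), (31, 0)]; region rows[16,32) x cols[0,2) = 16x2
Op 6 cut(12, 0): punch at orig (28,0); cuts so far [(28, 0), (29, 0), (31, 0)]; region rows[16,32) x cols[0,2) = 16x2
Unfold 1 (reflect across v@2): 6 holes -> [(28, 0), (28, 3), (29, 0), (29, 3), (31, 0), (31, 3)]
Unfold 2 (reflect across v@4): 12 holes -> [(28, 0), (28, 3), (28, 4), (28, 7), (29, 0), (29, 3), (29, 4), (29, 7), (31, 0), (31, 3), (31, 4), (31, 7)]
Unfold 3 (reflect across h@16): 24 holes -> [(0, 0), (0, 3), (0, 4), (0, 7), (2, 0), (2, 3), (2, 4), (2, 7), (3, 0), (3, 3), (3, 4), (3, 7), (28, 0), (28, 3), (28, 4), (28, 7), (29, 0), (29, 3), (29, 4), (29, 7), (31, 0), (31, 3), (31, 4), (31, 7)]
Holes: [(0, 0), (0, 3), (0, 4), (0, 7), (2, 0), (2, 3), (2, 4), (2, 7), (3, 0), (3, 3), (3, 4), (3, 7), (28, 0), (28, 3), (28, 4), (28, 7), (29, 0), (29, 3), (29, 4), (29, 7), (31, 0), (31, 3), (31, 4), (31, 7)]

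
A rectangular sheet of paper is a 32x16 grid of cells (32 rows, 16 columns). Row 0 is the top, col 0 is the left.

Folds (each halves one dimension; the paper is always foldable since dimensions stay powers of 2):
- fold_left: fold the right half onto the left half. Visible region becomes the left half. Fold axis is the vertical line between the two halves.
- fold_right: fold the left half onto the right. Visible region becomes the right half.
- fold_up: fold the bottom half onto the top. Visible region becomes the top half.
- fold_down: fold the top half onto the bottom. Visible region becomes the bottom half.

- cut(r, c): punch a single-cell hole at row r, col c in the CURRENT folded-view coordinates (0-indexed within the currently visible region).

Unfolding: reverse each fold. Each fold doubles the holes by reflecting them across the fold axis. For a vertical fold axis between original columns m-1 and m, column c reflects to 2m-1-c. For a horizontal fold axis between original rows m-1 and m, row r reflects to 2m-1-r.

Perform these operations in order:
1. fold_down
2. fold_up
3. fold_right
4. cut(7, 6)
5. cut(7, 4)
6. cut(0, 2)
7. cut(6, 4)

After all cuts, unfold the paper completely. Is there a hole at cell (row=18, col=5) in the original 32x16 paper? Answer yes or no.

Answer: no

Derivation:
Op 1 fold_down: fold axis h@16; visible region now rows[16,32) x cols[0,16) = 16x16
Op 2 fold_up: fold axis h@24; visible region now rows[16,24) x cols[0,16) = 8x16
Op 3 fold_right: fold axis v@8; visible region now rows[16,24) x cols[8,16) = 8x8
Op 4 cut(7, 6): punch at orig (23,14); cuts so far [(23, 14)]; region rows[16,24) x cols[8,16) = 8x8
Op 5 cut(7, 4): punch at orig (23,12); cuts so far [(23, 12), (23, 14)]; region rows[16,24) x cols[8,16) = 8x8
Op 6 cut(0, 2): punch at orig (16,10); cuts so far [(16, 10), (23, 12), (23, 14)]; region rows[16,24) x cols[8,16) = 8x8
Op 7 cut(6, 4): punch at orig (22,12); cuts so far [(16, 10), (22, 12), (23, 12), (23, 14)]; region rows[16,24) x cols[8,16) = 8x8
Unfold 1 (reflect across v@8): 8 holes -> [(16, 5), (16, 10), (22, 3), (22, 12), (23, 1), (23, 3), (23, 12), (23, 14)]
Unfold 2 (reflect across h@24): 16 holes -> [(16, 5), (16, 10), (22, 3), (22, 12), (23, 1), (23, 3), (23, 12), (23, 14), (24, 1), (24, 3), (24, 12), (24, 14), (25, 3), (25, 12), (31, 5), (31, 10)]
Unfold 3 (reflect across h@16): 32 holes -> [(0, 5), (0, 10), (6, 3), (6, 12), (7, 1), (7, 3), (7, 12), (7, 14), (8, 1), (8, 3), (8, 12), (8, 14), (9, 3), (9, 12), (15, 5), (15, 10), (16, 5), (16, 10), (22, 3), (22, 12), (23, 1), (23, 3), (23, 12), (23, 14), (24, 1), (24, 3), (24, 12), (24, 14), (25, 3), (25, 12), (31, 5), (31, 10)]
Holes: [(0, 5), (0, 10), (6, 3), (6, 12), (7, 1), (7, 3), (7, 12), (7, 14), (8, 1), (8, 3), (8, 12), (8, 14), (9, 3), (9, 12), (15, 5), (15, 10), (16, 5), (16, 10), (22, 3), (22, 12), (23, 1), (23, 3), (23, 12), (23, 14), (24, 1), (24, 3), (24, 12), (24, 14), (25, 3), (25, 12), (31, 5), (31, 10)]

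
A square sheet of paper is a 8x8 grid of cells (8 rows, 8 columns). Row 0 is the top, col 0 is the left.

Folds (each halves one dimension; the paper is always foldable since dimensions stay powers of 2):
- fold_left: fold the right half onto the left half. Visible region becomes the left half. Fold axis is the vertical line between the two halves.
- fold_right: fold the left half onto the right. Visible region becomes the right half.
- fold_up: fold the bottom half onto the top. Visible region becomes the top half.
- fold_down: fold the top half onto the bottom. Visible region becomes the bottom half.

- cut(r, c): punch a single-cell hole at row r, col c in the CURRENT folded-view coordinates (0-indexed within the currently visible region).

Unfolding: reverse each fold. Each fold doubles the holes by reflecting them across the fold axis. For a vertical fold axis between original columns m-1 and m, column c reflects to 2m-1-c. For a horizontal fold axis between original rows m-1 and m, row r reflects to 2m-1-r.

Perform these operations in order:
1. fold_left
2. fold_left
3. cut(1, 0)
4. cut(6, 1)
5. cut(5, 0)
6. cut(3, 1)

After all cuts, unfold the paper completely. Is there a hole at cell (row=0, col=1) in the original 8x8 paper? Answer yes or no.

Answer: no

Derivation:
Op 1 fold_left: fold axis v@4; visible region now rows[0,8) x cols[0,4) = 8x4
Op 2 fold_left: fold axis v@2; visible region now rows[0,8) x cols[0,2) = 8x2
Op 3 cut(1, 0): punch at orig (1,0); cuts so far [(1, 0)]; region rows[0,8) x cols[0,2) = 8x2
Op 4 cut(6, 1): punch at orig (6,1); cuts so far [(1, 0), (6, 1)]; region rows[0,8) x cols[0,2) = 8x2
Op 5 cut(5, 0): punch at orig (5,0); cuts so far [(1, 0), (5, 0), (6, 1)]; region rows[0,8) x cols[0,2) = 8x2
Op 6 cut(3, 1): punch at orig (3,1); cuts so far [(1, 0), (3, 1), (5, 0), (6, 1)]; region rows[0,8) x cols[0,2) = 8x2
Unfold 1 (reflect across v@2): 8 holes -> [(1, 0), (1, 3), (3, 1), (3, 2), (5, 0), (5, 3), (6, 1), (6, 2)]
Unfold 2 (reflect across v@4): 16 holes -> [(1, 0), (1, 3), (1, 4), (1, 7), (3, 1), (3, 2), (3, 5), (3, 6), (5, 0), (5, 3), (5, 4), (5, 7), (6, 1), (6, 2), (6, 5), (6, 6)]
Holes: [(1, 0), (1, 3), (1, 4), (1, 7), (3, 1), (3, 2), (3, 5), (3, 6), (5, 0), (5, 3), (5, 4), (5, 7), (6, 1), (6, 2), (6, 5), (6, 6)]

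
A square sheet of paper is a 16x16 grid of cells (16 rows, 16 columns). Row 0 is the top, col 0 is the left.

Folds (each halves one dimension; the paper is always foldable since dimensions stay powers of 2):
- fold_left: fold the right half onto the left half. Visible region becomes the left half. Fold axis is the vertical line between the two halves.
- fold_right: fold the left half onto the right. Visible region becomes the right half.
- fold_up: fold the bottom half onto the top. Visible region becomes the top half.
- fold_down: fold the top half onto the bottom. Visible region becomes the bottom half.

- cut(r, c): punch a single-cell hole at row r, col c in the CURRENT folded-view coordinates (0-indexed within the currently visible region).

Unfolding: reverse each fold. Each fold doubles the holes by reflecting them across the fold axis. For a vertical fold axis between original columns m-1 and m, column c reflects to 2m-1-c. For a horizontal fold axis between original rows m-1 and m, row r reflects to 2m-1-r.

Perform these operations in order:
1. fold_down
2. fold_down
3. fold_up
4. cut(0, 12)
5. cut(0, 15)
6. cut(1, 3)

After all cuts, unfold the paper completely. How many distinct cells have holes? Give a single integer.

Answer: 24

Derivation:
Op 1 fold_down: fold axis h@8; visible region now rows[8,16) x cols[0,16) = 8x16
Op 2 fold_down: fold axis h@12; visible region now rows[12,16) x cols[0,16) = 4x16
Op 3 fold_up: fold axis h@14; visible region now rows[12,14) x cols[0,16) = 2x16
Op 4 cut(0, 12): punch at orig (12,12); cuts so far [(12, 12)]; region rows[12,14) x cols[0,16) = 2x16
Op 5 cut(0, 15): punch at orig (12,15); cuts so far [(12, 12), (12, 15)]; region rows[12,14) x cols[0,16) = 2x16
Op 6 cut(1, 3): punch at orig (13,3); cuts so far [(12, 12), (12, 15), (13, 3)]; region rows[12,14) x cols[0,16) = 2x16
Unfold 1 (reflect across h@14): 6 holes -> [(12, 12), (12, 15), (13, 3), (14, 3), (15, 12), (15, 15)]
Unfold 2 (reflect across h@12): 12 holes -> [(8, 12), (8, 15), (9, 3), (10, 3), (11, 12), (11, 15), (12, 12), (12, 15), (13, 3), (14, 3), (15, 12), (15, 15)]
Unfold 3 (reflect across h@8): 24 holes -> [(0, 12), (0, 15), (1, 3), (2, 3), (3, 12), (3, 15), (4, 12), (4, 15), (5, 3), (6, 3), (7, 12), (7, 15), (8, 12), (8, 15), (9, 3), (10, 3), (11, 12), (11, 15), (12, 12), (12, 15), (13, 3), (14, 3), (15, 12), (15, 15)]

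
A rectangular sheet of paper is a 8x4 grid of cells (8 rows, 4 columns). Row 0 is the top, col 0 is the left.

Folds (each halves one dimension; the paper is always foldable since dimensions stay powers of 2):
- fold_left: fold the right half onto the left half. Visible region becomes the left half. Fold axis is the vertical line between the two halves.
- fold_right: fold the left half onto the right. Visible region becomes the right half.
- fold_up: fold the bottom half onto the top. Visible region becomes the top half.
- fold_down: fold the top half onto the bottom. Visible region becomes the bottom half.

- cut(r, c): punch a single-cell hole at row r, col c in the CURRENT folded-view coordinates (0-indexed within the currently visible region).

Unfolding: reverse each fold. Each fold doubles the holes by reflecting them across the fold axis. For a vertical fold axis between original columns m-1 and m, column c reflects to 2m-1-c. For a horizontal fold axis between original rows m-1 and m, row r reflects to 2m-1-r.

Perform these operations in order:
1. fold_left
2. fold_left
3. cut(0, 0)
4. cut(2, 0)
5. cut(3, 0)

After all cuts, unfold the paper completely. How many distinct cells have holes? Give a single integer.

Op 1 fold_left: fold axis v@2; visible region now rows[0,8) x cols[0,2) = 8x2
Op 2 fold_left: fold axis v@1; visible region now rows[0,8) x cols[0,1) = 8x1
Op 3 cut(0, 0): punch at orig (0,0); cuts so far [(0, 0)]; region rows[0,8) x cols[0,1) = 8x1
Op 4 cut(2, 0): punch at orig (2,0); cuts so far [(0, 0), (2, 0)]; region rows[0,8) x cols[0,1) = 8x1
Op 5 cut(3, 0): punch at orig (3,0); cuts so far [(0, 0), (2, 0), (3, 0)]; region rows[0,8) x cols[0,1) = 8x1
Unfold 1 (reflect across v@1): 6 holes -> [(0, 0), (0, 1), (2, 0), (2, 1), (3, 0), (3, 1)]
Unfold 2 (reflect across v@2): 12 holes -> [(0, 0), (0, 1), (0, 2), (0, 3), (2, 0), (2, 1), (2, 2), (2, 3), (3, 0), (3, 1), (3, 2), (3, 3)]

Answer: 12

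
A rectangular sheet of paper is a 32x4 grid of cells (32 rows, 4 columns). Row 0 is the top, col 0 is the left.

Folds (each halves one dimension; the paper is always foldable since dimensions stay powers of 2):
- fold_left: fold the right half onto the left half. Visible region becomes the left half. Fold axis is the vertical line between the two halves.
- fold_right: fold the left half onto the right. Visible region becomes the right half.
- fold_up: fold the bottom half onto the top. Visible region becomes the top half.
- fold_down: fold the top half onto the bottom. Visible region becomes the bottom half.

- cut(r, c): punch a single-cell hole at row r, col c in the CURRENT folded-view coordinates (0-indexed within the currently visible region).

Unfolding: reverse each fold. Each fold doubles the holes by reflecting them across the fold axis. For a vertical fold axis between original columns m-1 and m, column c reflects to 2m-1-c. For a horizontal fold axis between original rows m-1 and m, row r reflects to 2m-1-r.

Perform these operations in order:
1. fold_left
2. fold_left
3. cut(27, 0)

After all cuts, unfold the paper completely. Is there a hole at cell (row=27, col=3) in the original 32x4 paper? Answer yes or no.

Answer: yes

Derivation:
Op 1 fold_left: fold axis v@2; visible region now rows[0,32) x cols[0,2) = 32x2
Op 2 fold_left: fold axis v@1; visible region now rows[0,32) x cols[0,1) = 32x1
Op 3 cut(27, 0): punch at orig (27,0); cuts so far [(27, 0)]; region rows[0,32) x cols[0,1) = 32x1
Unfold 1 (reflect across v@1): 2 holes -> [(27, 0), (27, 1)]
Unfold 2 (reflect across v@2): 4 holes -> [(27, 0), (27, 1), (27, 2), (27, 3)]
Holes: [(27, 0), (27, 1), (27, 2), (27, 3)]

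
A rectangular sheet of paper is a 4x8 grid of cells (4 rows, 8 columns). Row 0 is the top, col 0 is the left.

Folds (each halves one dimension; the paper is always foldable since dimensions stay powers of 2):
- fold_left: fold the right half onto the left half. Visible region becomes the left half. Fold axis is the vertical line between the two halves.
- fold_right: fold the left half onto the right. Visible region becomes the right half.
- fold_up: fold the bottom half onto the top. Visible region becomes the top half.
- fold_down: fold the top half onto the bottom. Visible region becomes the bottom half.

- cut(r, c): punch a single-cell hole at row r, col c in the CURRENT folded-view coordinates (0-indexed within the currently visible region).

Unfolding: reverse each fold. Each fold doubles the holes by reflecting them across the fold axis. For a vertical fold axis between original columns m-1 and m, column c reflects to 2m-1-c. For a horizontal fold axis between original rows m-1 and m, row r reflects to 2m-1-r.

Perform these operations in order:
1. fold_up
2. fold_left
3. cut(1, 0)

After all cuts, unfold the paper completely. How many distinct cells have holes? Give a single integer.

Op 1 fold_up: fold axis h@2; visible region now rows[0,2) x cols[0,8) = 2x8
Op 2 fold_left: fold axis v@4; visible region now rows[0,2) x cols[0,4) = 2x4
Op 3 cut(1, 0): punch at orig (1,0); cuts so far [(1, 0)]; region rows[0,2) x cols[0,4) = 2x4
Unfold 1 (reflect across v@4): 2 holes -> [(1, 0), (1, 7)]
Unfold 2 (reflect across h@2): 4 holes -> [(1, 0), (1, 7), (2, 0), (2, 7)]

Answer: 4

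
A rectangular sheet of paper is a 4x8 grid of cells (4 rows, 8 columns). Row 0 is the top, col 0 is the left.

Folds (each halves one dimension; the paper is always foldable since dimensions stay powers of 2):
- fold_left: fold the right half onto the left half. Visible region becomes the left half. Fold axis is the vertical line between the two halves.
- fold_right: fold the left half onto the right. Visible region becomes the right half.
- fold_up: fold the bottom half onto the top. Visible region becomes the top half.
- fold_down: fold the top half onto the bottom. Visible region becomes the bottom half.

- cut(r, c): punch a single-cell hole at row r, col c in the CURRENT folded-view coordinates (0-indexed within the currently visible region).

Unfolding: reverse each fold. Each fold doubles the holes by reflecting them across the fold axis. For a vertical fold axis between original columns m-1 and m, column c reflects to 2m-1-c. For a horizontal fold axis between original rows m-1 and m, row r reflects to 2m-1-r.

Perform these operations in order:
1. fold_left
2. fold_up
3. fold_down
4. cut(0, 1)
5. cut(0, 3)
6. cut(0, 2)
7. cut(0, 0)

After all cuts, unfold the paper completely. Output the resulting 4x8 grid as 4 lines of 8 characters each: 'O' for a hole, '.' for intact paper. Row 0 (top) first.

Op 1 fold_left: fold axis v@4; visible region now rows[0,4) x cols[0,4) = 4x4
Op 2 fold_up: fold axis h@2; visible region now rows[0,2) x cols[0,4) = 2x4
Op 3 fold_down: fold axis h@1; visible region now rows[1,2) x cols[0,4) = 1x4
Op 4 cut(0, 1): punch at orig (1,1); cuts so far [(1, 1)]; region rows[1,2) x cols[0,4) = 1x4
Op 5 cut(0, 3): punch at orig (1,3); cuts so far [(1, 1), (1, 3)]; region rows[1,2) x cols[0,4) = 1x4
Op 6 cut(0, 2): punch at orig (1,2); cuts so far [(1, 1), (1, 2), (1, 3)]; region rows[1,2) x cols[0,4) = 1x4
Op 7 cut(0, 0): punch at orig (1,0); cuts so far [(1, 0), (1, 1), (1, 2), (1, 3)]; region rows[1,2) x cols[0,4) = 1x4
Unfold 1 (reflect across h@1): 8 holes -> [(0, 0), (0, 1), (0, 2), (0, 3), (1, 0), (1, 1), (1, 2), (1, 3)]
Unfold 2 (reflect across h@2): 16 holes -> [(0, 0), (0, 1), (0, 2), (0, 3), (1, 0), (1, 1), (1, 2), (1, 3), (2, 0), (2, 1), (2, 2), (2, 3), (3, 0), (3, 1), (3, 2), (3, 3)]
Unfold 3 (reflect across v@4): 32 holes -> [(0, 0), (0, 1), (0, 2), (0, 3), (0, 4), (0, 5), (0, 6), (0, 7), (1, 0), (1, 1), (1, 2), (1, 3), (1, 4), (1, 5), (1, 6), (1, 7), (2, 0), (2, 1), (2, 2), (2, 3), (2, 4), (2, 5), (2, 6), (2, 7), (3, 0), (3, 1), (3, 2), (3, 3), (3, 4), (3, 5), (3, 6), (3, 7)]

Answer: OOOOOOOO
OOOOOOOO
OOOOOOOO
OOOOOOOO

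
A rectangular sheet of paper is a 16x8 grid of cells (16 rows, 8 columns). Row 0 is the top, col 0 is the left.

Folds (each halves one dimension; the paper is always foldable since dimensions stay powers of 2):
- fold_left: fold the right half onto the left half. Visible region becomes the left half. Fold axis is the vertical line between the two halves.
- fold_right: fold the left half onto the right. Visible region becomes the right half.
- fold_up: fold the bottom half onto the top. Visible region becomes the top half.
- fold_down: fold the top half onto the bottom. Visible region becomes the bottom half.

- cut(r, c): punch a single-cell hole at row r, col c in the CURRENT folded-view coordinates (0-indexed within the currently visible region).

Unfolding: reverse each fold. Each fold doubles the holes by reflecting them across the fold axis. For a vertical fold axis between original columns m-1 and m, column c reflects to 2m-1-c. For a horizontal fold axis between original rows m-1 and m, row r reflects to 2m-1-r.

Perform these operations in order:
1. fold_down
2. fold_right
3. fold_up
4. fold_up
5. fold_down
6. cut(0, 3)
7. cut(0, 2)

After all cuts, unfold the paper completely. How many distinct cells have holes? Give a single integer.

Op 1 fold_down: fold axis h@8; visible region now rows[8,16) x cols[0,8) = 8x8
Op 2 fold_right: fold axis v@4; visible region now rows[8,16) x cols[4,8) = 8x4
Op 3 fold_up: fold axis h@12; visible region now rows[8,12) x cols[4,8) = 4x4
Op 4 fold_up: fold axis h@10; visible region now rows[8,10) x cols[4,8) = 2x4
Op 5 fold_down: fold axis h@9; visible region now rows[9,10) x cols[4,8) = 1x4
Op 6 cut(0, 3): punch at orig (9,7); cuts so far [(9, 7)]; region rows[9,10) x cols[4,8) = 1x4
Op 7 cut(0, 2): punch at orig (9,6); cuts so far [(9, 6), (9, 7)]; region rows[9,10) x cols[4,8) = 1x4
Unfold 1 (reflect across h@9): 4 holes -> [(8, 6), (8, 7), (9, 6), (9, 7)]
Unfold 2 (reflect across h@10): 8 holes -> [(8, 6), (8, 7), (9, 6), (9, 7), (10, 6), (10, 7), (11, 6), (11, 7)]
Unfold 3 (reflect across h@12): 16 holes -> [(8, 6), (8, 7), (9, 6), (9, 7), (10, 6), (10, 7), (11, 6), (11, 7), (12, 6), (12, 7), (13, 6), (13, 7), (14, 6), (14, 7), (15, 6), (15, 7)]
Unfold 4 (reflect across v@4): 32 holes -> [(8, 0), (8, 1), (8, 6), (8, 7), (9, 0), (9, 1), (9, 6), (9, 7), (10, 0), (10, 1), (10, 6), (10, 7), (11, 0), (11, 1), (11, 6), (11, 7), (12, 0), (12, 1), (12, 6), (12, 7), (13, 0), (13, 1), (13, 6), (13, 7), (14, 0), (14, 1), (14, 6), (14, 7), (15, 0), (15, 1), (15, 6), (15, 7)]
Unfold 5 (reflect across h@8): 64 holes -> [(0, 0), (0, 1), (0, 6), (0, 7), (1, 0), (1, 1), (1, 6), (1, 7), (2, 0), (2, 1), (2, 6), (2, 7), (3, 0), (3, 1), (3, 6), (3, 7), (4, 0), (4, 1), (4, 6), (4, 7), (5, 0), (5, 1), (5, 6), (5, 7), (6, 0), (6, 1), (6, 6), (6, 7), (7, 0), (7, 1), (7, 6), (7, 7), (8, 0), (8, 1), (8, 6), (8, 7), (9, 0), (9, 1), (9, 6), (9, 7), (10, 0), (10, 1), (10, 6), (10, 7), (11, 0), (11, 1), (11, 6), (11, 7), (12, 0), (12, 1), (12, 6), (12, 7), (13, 0), (13, 1), (13, 6), (13, 7), (14, 0), (14, 1), (14, 6), (14, 7), (15, 0), (15, 1), (15, 6), (15, 7)]

Answer: 64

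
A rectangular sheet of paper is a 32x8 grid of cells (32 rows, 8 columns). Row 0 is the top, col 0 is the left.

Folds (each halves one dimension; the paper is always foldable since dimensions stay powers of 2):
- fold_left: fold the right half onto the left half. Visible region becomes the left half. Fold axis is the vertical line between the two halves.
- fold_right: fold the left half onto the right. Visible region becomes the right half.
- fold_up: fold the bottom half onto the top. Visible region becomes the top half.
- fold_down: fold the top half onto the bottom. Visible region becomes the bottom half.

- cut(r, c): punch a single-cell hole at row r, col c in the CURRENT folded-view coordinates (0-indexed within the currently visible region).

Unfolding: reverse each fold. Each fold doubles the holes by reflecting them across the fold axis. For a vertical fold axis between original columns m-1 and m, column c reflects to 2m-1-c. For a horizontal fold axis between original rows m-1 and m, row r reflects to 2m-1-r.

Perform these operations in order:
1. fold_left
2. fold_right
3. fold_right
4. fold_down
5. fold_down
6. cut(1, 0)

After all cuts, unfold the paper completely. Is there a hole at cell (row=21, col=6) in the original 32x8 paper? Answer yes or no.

Op 1 fold_left: fold axis v@4; visible region now rows[0,32) x cols[0,4) = 32x4
Op 2 fold_right: fold axis v@2; visible region now rows[0,32) x cols[2,4) = 32x2
Op 3 fold_right: fold axis v@3; visible region now rows[0,32) x cols[3,4) = 32x1
Op 4 fold_down: fold axis h@16; visible region now rows[16,32) x cols[3,4) = 16x1
Op 5 fold_down: fold axis h@24; visible region now rows[24,32) x cols[3,4) = 8x1
Op 6 cut(1, 0): punch at orig (25,3); cuts so far [(25, 3)]; region rows[24,32) x cols[3,4) = 8x1
Unfold 1 (reflect across h@24): 2 holes -> [(22, 3), (25, 3)]
Unfold 2 (reflect across h@16): 4 holes -> [(6, 3), (9, 3), (22, 3), (25, 3)]
Unfold 3 (reflect across v@3): 8 holes -> [(6, 2), (6, 3), (9, 2), (9, 3), (22, 2), (22, 3), (25, 2), (25, 3)]
Unfold 4 (reflect across v@2): 16 holes -> [(6, 0), (6, 1), (6, 2), (6, 3), (9, 0), (9, 1), (9, 2), (9, 3), (22, 0), (22, 1), (22, 2), (22, 3), (25, 0), (25, 1), (25, 2), (25, 3)]
Unfold 5 (reflect across v@4): 32 holes -> [(6, 0), (6, 1), (6, 2), (6, 3), (6, 4), (6, 5), (6, 6), (6, 7), (9, 0), (9, 1), (9, 2), (9, 3), (9, 4), (9, 5), (9, 6), (9, 7), (22, 0), (22, 1), (22, 2), (22, 3), (22, 4), (22, 5), (22, 6), (22, 7), (25, 0), (25, 1), (25, 2), (25, 3), (25, 4), (25, 5), (25, 6), (25, 7)]
Holes: [(6, 0), (6, 1), (6, 2), (6, 3), (6, 4), (6, 5), (6, 6), (6, 7), (9, 0), (9, 1), (9, 2), (9, 3), (9, 4), (9, 5), (9, 6), (9, 7), (22, 0), (22, 1), (22, 2), (22, 3), (22, 4), (22, 5), (22, 6), (22, 7), (25, 0), (25, 1), (25, 2), (25, 3), (25, 4), (25, 5), (25, 6), (25, 7)]

Answer: no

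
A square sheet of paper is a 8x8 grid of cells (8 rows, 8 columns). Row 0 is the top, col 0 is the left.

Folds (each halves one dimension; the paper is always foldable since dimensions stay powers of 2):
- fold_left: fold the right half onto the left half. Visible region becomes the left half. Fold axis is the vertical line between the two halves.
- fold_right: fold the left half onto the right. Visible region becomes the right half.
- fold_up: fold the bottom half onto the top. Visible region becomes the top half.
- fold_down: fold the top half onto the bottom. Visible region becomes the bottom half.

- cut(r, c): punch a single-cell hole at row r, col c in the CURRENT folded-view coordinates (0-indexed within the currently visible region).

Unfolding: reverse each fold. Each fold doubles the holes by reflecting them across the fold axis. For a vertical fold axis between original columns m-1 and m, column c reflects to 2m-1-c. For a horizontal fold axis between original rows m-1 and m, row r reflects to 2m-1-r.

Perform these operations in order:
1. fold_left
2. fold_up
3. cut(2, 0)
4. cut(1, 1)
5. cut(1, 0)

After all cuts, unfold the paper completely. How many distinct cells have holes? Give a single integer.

Answer: 12

Derivation:
Op 1 fold_left: fold axis v@4; visible region now rows[0,8) x cols[0,4) = 8x4
Op 2 fold_up: fold axis h@4; visible region now rows[0,4) x cols[0,4) = 4x4
Op 3 cut(2, 0): punch at orig (2,0); cuts so far [(2, 0)]; region rows[0,4) x cols[0,4) = 4x4
Op 4 cut(1, 1): punch at orig (1,1); cuts so far [(1, 1), (2, 0)]; region rows[0,4) x cols[0,4) = 4x4
Op 5 cut(1, 0): punch at orig (1,0); cuts so far [(1, 0), (1, 1), (2, 0)]; region rows[0,4) x cols[0,4) = 4x4
Unfold 1 (reflect across h@4): 6 holes -> [(1, 0), (1, 1), (2, 0), (5, 0), (6, 0), (6, 1)]
Unfold 2 (reflect across v@4): 12 holes -> [(1, 0), (1, 1), (1, 6), (1, 7), (2, 0), (2, 7), (5, 0), (5, 7), (6, 0), (6, 1), (6, 6), (6, 7)]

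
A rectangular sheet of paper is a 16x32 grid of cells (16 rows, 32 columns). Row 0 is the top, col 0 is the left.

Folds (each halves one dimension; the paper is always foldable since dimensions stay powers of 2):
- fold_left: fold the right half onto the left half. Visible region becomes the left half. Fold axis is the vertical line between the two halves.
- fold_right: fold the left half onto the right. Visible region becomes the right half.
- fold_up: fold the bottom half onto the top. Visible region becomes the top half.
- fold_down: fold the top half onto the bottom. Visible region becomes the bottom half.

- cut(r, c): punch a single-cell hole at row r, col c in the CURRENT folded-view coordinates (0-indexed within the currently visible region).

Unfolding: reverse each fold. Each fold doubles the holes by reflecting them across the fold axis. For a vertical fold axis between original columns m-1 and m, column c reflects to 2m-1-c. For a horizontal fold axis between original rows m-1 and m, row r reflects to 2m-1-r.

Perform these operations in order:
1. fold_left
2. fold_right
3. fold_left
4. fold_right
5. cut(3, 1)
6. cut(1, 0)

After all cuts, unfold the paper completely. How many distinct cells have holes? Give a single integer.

Op 1 fold_left: fold axis v@16; visible region now rows[0,16) x cols[0,16) = 16x16
Op 2 fold_right: fold axis v@8; visible region now rows[0,16) x cols[8,16) = 16x8
Op 3 fold_left: fold axis v@12; visible region now rows[0,16) x cols[8,12) = 16x4
Op 4 fold_right: fold axis v@10; visible region now rows[0,16) x cols[10,12) = 16x2
Op 5 cut(3, 1): punch at orig (3,11); cuts so far [(3, 11)]; region rows[0,16) x cols[10,12) = 16x2
Op 6 cut(1, 0): punch at orig (1,10); cuts so far [(1, 10), (3, 11)]; region rows[0,16) x cols[10,12) = 16x2
Unfold 1 (reflect across v@10): 4 holes -> [(1, 9), (1, 10), (3, 8), (3, 11)]
Unfold 2 (reflect across v@12): 8 holes -> [(1, 9), (1, 10), (1, 13), (1, 14), (3, 8), (3, 11), (3, 12), (3, 15)]
Unfold 3 (reflect across v@8): 16 holes -> [(1, 1), (1, 2), (1, 5), (1, 6), (1, 9), (1, 10), (1, 13), (1, 14), (3, 0), (3, 3), (3, 4), (3, 7), (3, 8), (3, 11), (3, 12), (3, 15)]
Unfold 4 (reflect across v@16): 32 holes -> [(1, 1), (1, 2), (1, 5), (1, 6), (1, 9), (1, 10), (1, 13), (1, 14), (1, 17), (1, 18), (1, 21), (1, 22), (1, 25), (1, 26), (1, 29), (1, 30), (3, 0), (3, 3), (3, 4), (3, 7), (3, 8), (3, 11), (3, 12), (3, 15), (3, 16), (3, 19), (3, 20), (3, 23), (3, 24), (3, 27), (3, 28), (3, 31)]

Answer: 32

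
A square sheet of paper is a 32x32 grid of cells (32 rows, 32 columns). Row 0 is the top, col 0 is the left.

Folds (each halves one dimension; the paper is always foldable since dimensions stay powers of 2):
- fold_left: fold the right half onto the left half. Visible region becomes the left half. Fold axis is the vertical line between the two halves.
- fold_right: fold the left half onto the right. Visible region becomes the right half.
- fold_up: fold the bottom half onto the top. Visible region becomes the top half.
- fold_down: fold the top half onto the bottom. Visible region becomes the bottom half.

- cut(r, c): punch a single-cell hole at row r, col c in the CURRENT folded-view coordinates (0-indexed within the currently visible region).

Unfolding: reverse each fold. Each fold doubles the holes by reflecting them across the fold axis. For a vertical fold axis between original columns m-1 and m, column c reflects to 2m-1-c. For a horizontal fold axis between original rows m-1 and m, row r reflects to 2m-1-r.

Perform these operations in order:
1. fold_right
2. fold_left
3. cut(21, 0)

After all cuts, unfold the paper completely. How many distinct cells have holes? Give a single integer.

Answer: 4

Derivation:
Op 1 fold_right: fold axis v@16; visible region now rows[0,32) x cols[16,32) = 32x16
Op 2 fold_left: fold axis v@24; visible region now rows[0,32) x cols[16,24) = 32x8
Op 3 cut(21, 0): punch at orig (21,16); cuts so far [(21, 16)]; region rows[0,32) x cols[16,24) = 32x8
Unfold 1 (reflect across v@24): 2 holes -> [(21, 16), (21, 31)]
Unfold 2 (reflect across v@16): 4 holes -> [(21, 0), (21, 15), (21, 16), (21, 31)]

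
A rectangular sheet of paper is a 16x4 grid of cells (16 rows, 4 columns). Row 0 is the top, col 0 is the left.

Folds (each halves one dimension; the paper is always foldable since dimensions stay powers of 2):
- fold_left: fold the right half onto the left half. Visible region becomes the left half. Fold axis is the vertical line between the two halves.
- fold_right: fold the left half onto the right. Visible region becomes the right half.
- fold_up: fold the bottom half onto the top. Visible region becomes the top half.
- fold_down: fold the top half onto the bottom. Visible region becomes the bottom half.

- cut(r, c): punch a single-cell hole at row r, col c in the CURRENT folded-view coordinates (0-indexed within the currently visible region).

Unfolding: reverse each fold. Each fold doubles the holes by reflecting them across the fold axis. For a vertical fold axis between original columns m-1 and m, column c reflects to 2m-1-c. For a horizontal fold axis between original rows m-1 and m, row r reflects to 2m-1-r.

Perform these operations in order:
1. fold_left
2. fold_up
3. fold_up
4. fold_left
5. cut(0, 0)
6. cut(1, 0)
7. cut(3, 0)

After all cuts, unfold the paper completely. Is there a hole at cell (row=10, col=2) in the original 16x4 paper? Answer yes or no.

Op 1 fold_left: fold axis v@2; visible region now rows[0,16) x cols[0,2) = 16x2
Op 2 fold_up: fold axis h@8; visible region now rows[0,8) x cols[0,2) = 8x2
Op 3 fold_up: fold axis h@4; visible region now rows[0,4) x cols[0,2) = 4x2
Op 4 fold_left: fold axis v@1; visible region now rows[0,4) x cols[0,1) = 4x1
Op 5 cut(0, 0): punch at orig (0,0); cuts so far [(0, 0)]; region rows[0,4) x cols[0,1) = 4x1
Op 6 cut(1, 0): punch at orig (1,0); cuts so far [(0, 0), (1, 0)]; region rows[0,4) x cols[0,1) = 4x1
Op 7 cut(3, 0): punch at orig (3,0); cuts so far [(0, 0), (1, 0), (3, 0)]; region rows[0,4) x cols[0,1) = 4x1
Unfold 1 (reflect across v@1): 6 holes -> [(0, 0), (0, 1), (1, 0), (1, 1), (3, 0), (3, 1)]
Unfold 2 (reflect across h@4): 12 holes -> [(0, 0), (0, 1), (1, 0), (1, 1), (3, 0), (3, 1), (4, 0), (4, 1), (6, 0), (6, 1), (7, 0), (7, 1)]
Unfold 3 (reflect across h@8): 24 holes -> [(0, 0), (0, 1), (1, 0), (1, 1), (3, 0), (3, 1), (4, 0), (4, 1), (6, 0), (6, 1), (7, 0), (7, 1), (8, 0), (8, 1), (9, 0), (9, 1), (11, 0), (11, 1), (12, 0), (12, 1), (14, 0), (14, 1), (15, 0), (15, 1)]
Unfold 4 (reflect across v@2): 48 holes -> [(0, 0), (0, 1), (0, 2), (0, 3), (1, 0), (1, 1), (1, 2), (1, 3), (3, 0), (3, 1), (3, 2), (3, 3), (4, 0), (4, 1), (4, 2), (4, 3), (6, 0), (6, 1), (6, 2), (6, 3), (7, 0), (7, 1), (7, 2), (7, 3), (8, 0), (8, 1), (8, 2), (8, 3), (9, 0), (9, 1), (9, 2), (9, 3), (11, 0), (11, 1), (11, 2), (11, 3), (12, 0), (12, 1), (12, 2), (12, 3), (14, 0), (14, 1), (14, 2), (14, 3), (15, 0), (15, 1), (15, 2), (15, 3)]
Holes: [(0, 0), (0, 1), (0, 2), (0, 3), (1, 0), (1, 1), (1, 2), (1, 3), (3, 0), (3, 1), (3, 2), (3, 3), (4, 0), (4, 1), (4, 2), (4, 3), (6, 0), (6, 1), (6, 2), (6, 3), (7, 0), (7, 1), (7, 2), (7, 3), (8, 0), (8, 1), (8, 2), (8, 3), (9, 0), (9, 1), (9, 2), (9, 3), (11, 0), (11, 1), (11, 2), (11, 3), (12, 0), (12, 1), (12, 2), (12, 3), (14, 0), (14, 1), (14, 2), (14, 3), (15, 0), (15, 1), (15, 2), (15, 3)]

Answer: no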